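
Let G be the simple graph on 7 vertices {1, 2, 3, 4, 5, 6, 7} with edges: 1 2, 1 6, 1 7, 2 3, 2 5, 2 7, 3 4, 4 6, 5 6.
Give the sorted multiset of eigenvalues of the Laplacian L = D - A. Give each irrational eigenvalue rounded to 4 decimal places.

Reading degrees in the order [1, 2, 3, 4, 5, 6, 7] gives [3, 4, 2, 2, 2, 3, 2]; set D = diag(3, 4, 2, 2, 2, 3, 2) and form L = D - A. L is symmetric positive semidefinite, so every eigenvalue is real and nonnegative. The largest eigenvalue, 5.3799, is at most the vertex count 7. The eigenvalues sum to 18, which equals trace(L) = 2|E|.

[0, 1.0798, 1.5858, 2.2490, 3.2914, 4.4142, 5.3799]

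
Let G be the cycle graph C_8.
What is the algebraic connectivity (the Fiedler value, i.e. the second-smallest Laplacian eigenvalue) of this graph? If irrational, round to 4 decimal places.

0.5858

The graph has 8 vertices and degree multiset [2, 2, 2, 2, 2, 2, 2, 2]; D is the diagonal matrix of degrees and L = D - A. The smallest Laplacian eigenvalue is always 0. The next one, lambda_2 = 0.5858, measures how hard the graph is to disconnect: larger values mean better connectivity. The eigenvalues sum to 16, which equals trace(L) = 2|E|.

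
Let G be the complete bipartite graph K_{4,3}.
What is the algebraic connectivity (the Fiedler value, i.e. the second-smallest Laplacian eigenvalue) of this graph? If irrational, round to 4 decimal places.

The graph has 7 vertices and degree multiset [4, 4, 4, 3, 3, 3, 3]; D is the diagonal matrix of degrees and L = D - A. The sorted Laplacian eigenvalues are [0, 3, 3, 3, 4, 4, 7]; the algebraic connectivity is the second entry, 3. By the matrix-tree theorem the graph has (1/7) * product of the nonzero eigenvalues = 432 spanning trees.

3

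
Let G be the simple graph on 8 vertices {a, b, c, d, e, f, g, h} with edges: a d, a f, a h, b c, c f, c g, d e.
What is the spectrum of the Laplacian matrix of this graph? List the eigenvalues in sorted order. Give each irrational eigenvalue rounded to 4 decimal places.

Each diagonal entry of L is the vertex degree and each off-diagonal entry is -1 where an edge is present, 0 otherwise; in the order [a, b, c, d, e, f, g, h] the diagonal is [3, 1, 3, 2, 1, 2, 1, 1]. L is symmetric positive semidefinite, so every eigenvalue is real and nonnegative. The eigenvalues sum to 14, which equals trace(L) = 2|E|.

[0, 0.2137, 0.6177, 1, 1.4977, 2.3537, 3.8408, 4.4763]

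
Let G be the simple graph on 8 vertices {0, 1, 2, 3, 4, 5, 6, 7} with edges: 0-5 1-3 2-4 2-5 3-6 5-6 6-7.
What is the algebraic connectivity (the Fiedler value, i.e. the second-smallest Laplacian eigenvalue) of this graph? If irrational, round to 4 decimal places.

Each diagonal entry of L is the vertex degree and each off-diagonal entry is -1 where an edge is present, 0 otherwise; in the order [0, 1, 2, 3, 4, 5, 6, 7] the diagonal is [1, 1, 2, 2, 1, 3, 3, 1]. The sorted Laplacian eigenvalues are [0, 0.2509, 0.5858, 0.7287, 2, 2.3349, 3.4142, 4.6855]; the algebraic connectivity is the second entry, 0.2509. The eigenvalues sum to 14, which equals trace(L) = 2|E|.

0.2509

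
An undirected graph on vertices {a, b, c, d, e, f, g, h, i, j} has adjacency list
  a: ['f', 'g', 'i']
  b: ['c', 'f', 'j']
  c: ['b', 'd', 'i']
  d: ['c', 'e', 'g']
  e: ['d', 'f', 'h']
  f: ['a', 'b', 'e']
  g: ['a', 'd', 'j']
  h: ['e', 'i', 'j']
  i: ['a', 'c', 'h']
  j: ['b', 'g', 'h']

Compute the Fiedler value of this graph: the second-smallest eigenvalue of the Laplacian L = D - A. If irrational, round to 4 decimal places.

2

Reading degrees in the order [a, b, c, d, e, f, g, h, i, j] gives [3, 3, 3, 3, 3, 3, 3, 3, 3, 3]; set D = diag(3, 3, 3, 3, 3, 3, 3, 3, 3, 3) and form L = D - A. Computing the eigenvalues of L and sorting gives [0, 2, 2, 2, 2, 2, 5, 5, 5, 5]. The Fiedler value lambda_2 = 2 is strictly positive, so the graph is connected. By the matrix-tree theorem the graph has (1/10) * product of the nonzero eigenvalues = 2000 spanning trees.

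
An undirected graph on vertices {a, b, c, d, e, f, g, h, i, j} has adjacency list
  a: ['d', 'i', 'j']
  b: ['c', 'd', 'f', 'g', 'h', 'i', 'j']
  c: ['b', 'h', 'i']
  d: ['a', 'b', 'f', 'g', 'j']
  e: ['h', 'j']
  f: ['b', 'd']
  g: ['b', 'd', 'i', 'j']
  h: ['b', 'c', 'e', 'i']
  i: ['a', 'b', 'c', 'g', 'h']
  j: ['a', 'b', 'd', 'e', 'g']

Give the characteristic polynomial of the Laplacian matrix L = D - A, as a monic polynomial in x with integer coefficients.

x^10 - 40x^9 + 689x^8 - 6692x^7 + 40285x^6 - 155456x^5 + 383566x^4 - 582308x^3 + 492971x^2 - 177240x

Reading degrees in the order [a, b, c, d, e, f, g, h, i, j] gives [3, 7, 3, 5, 2, 2, 4, 4, 5, 5]; set D = diag(3, 7, 3, 5, 2, 2, 4, 4, 5, 5) and form L = D - A. L has integer entries, so p(x) = det(xI - L) has integer coefficients. Expanding the determinant yields x^10 - 40x^9 + 689x^8 - 6692x^7 + 40285x^6 - 155456x^5 + 383566x^4 - 582308x^3 + 492971x^2 - 177240x. The constant term is 0 because L is singular (the all-ones vector lies in its kernel). There is one zero in the spectrum, matching the 1 component. The eigenvalues sum to 40, which equals trace(L) = 2|E|.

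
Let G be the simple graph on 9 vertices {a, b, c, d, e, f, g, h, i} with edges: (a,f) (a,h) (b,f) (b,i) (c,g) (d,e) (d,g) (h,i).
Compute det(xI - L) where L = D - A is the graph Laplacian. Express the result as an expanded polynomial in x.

Each diagonal entry of L is the vertex degree and each off-diagonal entry is -1 where an edge is present, 0 otherwise; in the order [a, b, c, d, e, f, g, h, i] the diagonal is [2, 2, 1, 2, 1, 2, 2, 2, 2]. L has integer entries, so p(x) = det(xI - L) has integer coefficients. Expanding the determinant yields x^9 - 16x^8 + 105x^7 - 364x^6 + 715x^5 - 790x^4 + 450x^3 - 100x^2. The coefficient of x^8 equals -trace(L) = -16, matching the sum of degrees. There are 2 zeros in the spectrum, matching the 2 components.

x^9 - 16x^8 + 105x^7 - 364x^6 + 715x^5 - 790x^4 + 450x^3 - 100x^2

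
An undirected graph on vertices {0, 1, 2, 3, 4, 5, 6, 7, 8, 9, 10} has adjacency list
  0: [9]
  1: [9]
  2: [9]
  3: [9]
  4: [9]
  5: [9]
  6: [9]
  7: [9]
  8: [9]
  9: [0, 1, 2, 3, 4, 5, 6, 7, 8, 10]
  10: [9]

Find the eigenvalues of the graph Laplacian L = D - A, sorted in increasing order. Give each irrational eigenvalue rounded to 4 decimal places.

Each diagonal entry of L is the vertex degree and each off-diagonal entry is -1 where an edge is present, 0 otherwise; in the order [0, 1, 2, 3, 4, 5, 6, 7, 8, 9, 10] the diagonal is [1, 1, 1, 1, 1, 1, 1, 1, 1, 10, 1]. Since every row of L sums to 0, the all-ones vector is in the kernel and 0 is an eigenvalue.

[0, 1, 1, 1, 1, 1, 1, 1, 1, 1, 11]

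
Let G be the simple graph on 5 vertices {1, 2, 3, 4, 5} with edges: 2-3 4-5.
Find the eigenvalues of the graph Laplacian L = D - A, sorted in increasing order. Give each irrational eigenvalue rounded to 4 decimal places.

With the vertex order [1, 2, 3, 4, 5], the degrees are [0, 1, 1, 1, 1], giving D = diag(0, 1, 1, 1, 1) and L = D - A. The multiplicity of 0 as a Laplacian eigenvalue equals the number of connected components. The 3 zero eigenvalues correspond to the 3 connected components. The eigenvalues sum to 4, which equals trace(L) = 2|E|.

[0, 0, 0, 2, 2]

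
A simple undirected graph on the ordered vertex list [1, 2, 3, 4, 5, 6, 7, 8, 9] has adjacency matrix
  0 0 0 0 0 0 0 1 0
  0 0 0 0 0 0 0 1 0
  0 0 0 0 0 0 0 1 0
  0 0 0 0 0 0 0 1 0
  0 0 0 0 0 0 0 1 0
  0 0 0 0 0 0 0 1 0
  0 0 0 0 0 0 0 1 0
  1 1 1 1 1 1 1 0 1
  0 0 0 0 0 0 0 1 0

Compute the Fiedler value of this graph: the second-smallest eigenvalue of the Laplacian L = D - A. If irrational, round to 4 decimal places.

1

Each diagonal entry of L is the vertex degree and each off-diagonal entry is -1 where an edge is present, 0 otherwise; in the order [1, 2, 3, 4, 5, 6, 7, 8, 9] the diagonal is [1, 1, 1, 1, 1, 1, 1, 8, 1]. The smallest Laplacian eigenvalue is always 0. The next one, lambda_2 = 1, measures how hard the graph is to disconnect: larger values mean better connectivity. The eigenvalues sum to 16, which equals trace(L) = 2|E|.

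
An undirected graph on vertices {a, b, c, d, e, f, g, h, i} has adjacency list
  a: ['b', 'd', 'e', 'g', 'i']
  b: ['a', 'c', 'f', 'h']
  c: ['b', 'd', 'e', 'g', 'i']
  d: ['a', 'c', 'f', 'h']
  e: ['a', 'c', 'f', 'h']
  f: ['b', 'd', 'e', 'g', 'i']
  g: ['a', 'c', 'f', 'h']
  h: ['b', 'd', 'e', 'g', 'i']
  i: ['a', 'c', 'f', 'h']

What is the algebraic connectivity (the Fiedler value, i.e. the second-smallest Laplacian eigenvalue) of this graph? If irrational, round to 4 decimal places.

4

With the vertex order [a, b, c, d, e, f, g, h, i], the degrees are [5, 4, 5, 4, 4, 5, 4, 5, 4], giving D = diag(5, 4, 5, 4, 4, 5, 4, 5, 4) and L = D - A. The smallest Laplacian eigenvalue is always 0. The next one, lambda_2 = 4, measures how hard the graph is to disconnect: larger values mean better connectivity.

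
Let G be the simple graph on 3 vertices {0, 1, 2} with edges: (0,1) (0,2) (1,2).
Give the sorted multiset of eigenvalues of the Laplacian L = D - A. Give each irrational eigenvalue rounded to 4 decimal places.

With the vertex order [0, 1, 2], the degrees are [2, 2, 2], giving D = diag(2, 2, 2) and L = D - A. L is symmetric positive semidefinite, so every eigenvalue is real and nonnegative. The single zero eigenvalue shows the graph is connected. By the matrix-tree theorem the graph has (1/3) * product of the nonzero eigenvalues = 3 spanning trees.

[0, 3, 3]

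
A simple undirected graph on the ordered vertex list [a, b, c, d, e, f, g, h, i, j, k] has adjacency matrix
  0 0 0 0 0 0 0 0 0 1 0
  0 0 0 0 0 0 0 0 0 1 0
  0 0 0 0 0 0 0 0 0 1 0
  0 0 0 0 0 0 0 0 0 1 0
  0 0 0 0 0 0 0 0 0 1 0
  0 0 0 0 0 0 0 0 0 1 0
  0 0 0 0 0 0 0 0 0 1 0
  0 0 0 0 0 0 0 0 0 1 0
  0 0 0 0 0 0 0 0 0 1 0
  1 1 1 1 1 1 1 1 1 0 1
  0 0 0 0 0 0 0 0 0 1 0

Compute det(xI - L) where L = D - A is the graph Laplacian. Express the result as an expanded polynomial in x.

x^11 - 20x^10 + 135x^9 - 480x^8 + 1050x^7 - 1512x^6 + 1470x^5 - 960x^4 + 405x^3 - 100x^2 + 11x

Reading degrees in the order [a, b, c, d, e, f, g, h, i, j, k] gives [1, 1, 1, 1, 1, 1, 1, 1, 1, 10, 1]; set D = diag(1, 1, 1, 1, 1, 1, 1, 1, 1, 10, 1) and form L = D - A. L has integer entries, so p(x) = det(xI - L) has integer coefficients. Expanding the determinant yields x^11 - 20x^10 + 135x^9 - 480x^8 + 1050x^7 - 1512x^6 + 1470x^5 - 960x^4 + 405x^3 - 100x^2 + 11x. Since p(0) = det(-L) = 0, x divides p(x). The largest eigenvalue, 11, is at most the vertex count 11.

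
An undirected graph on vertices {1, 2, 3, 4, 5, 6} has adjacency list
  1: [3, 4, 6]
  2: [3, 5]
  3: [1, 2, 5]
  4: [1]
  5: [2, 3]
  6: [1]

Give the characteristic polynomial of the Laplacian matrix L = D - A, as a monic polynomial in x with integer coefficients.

Each diagonal entry of L is the vertex degree and each off-diagonal entry is -1 where an edge is present, 0 otherwise; in the order [1, 2, 3, 4, 5, 6] the diagonal is [3, 2, 3, 1, 2, 1]. L has integer entries, so p(x) = det(xI - L) has integer coefficients. Expanding the determinant yields x^6 - 12x^5 + 52x^4 - 98x^3 + 75x^2 - 18x. The constant term is 0 because L is singular (the all-ones vector lies in its kernel). The eigenvalues sum to 12, which equals trace(L) = 2|E|. By the matrix-tree theorem the graph has (1/6) * product of the nonzero eigenvalues = 3 spanning trees.

x^6 - 12x^5 + 52x^4 - 98x^3 + 75x^2 - 18x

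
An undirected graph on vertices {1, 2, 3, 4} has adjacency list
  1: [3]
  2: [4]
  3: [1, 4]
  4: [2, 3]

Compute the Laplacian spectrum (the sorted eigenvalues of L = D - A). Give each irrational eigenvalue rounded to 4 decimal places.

With the vertex order [1, 2, 3, 4], the degrees are [1, 1, 2, 2], giving D = diag(1, 1, 2, 2) and L = D - A. L is symmetric positive semidefinite, so every eigenvalue is real and nonnegative. The single zero eigenvalue shows the graph is connected. The largest eigenvalue, 3.4142, is at most the vertex count 4.

[0, 0.5858, 2, 3.4142]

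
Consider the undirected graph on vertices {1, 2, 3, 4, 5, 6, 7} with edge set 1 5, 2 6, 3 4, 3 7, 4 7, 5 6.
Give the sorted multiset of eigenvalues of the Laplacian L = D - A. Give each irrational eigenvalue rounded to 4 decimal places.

With the vertex order [1, 2, 3, 4, 5, 6, 7], the degrees are [1, 1, 2, 2, 2, 2, 2], giving D = diag(1, 1, 2, 2, 2, 2, 2) and L = D - A. The multiplicity of 0 as a Laplacian eigenvalue equals the number of connected components. The 2 zero eigenvalues correspond to the 2 connected components. The largest eigenvalue, 3.4142, is at most the vertex count 7. The eigenvalues sum to 12, which equals trace(L) = 2|E|.

[0, 0, 0.5858, 2, 3, 3, 3.4142]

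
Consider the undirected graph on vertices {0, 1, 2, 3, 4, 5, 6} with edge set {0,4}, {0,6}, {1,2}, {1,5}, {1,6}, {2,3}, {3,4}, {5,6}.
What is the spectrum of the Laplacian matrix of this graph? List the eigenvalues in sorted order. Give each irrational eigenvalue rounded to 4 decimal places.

Reading degrees in the order [0, 1, 2, 3, 4, 5, 6] gives [2, 3, 2, 2, 2, 2, 3]; set D = diag(2, 3, 2, 2, 2, 2, 3) and form L = D - A. L is symmetric positive semidefinite, so every eigenvalue is real and nonnegative.

[0, 0.7530, 1.1206, 2.4450, 3.3473, 3.8019, 4.5321]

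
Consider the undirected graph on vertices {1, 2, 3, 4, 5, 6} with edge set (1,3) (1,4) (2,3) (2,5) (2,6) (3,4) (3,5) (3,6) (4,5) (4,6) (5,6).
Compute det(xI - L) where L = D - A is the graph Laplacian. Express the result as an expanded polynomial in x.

x^6 - 22x^5 + 188x^4 - 774x^3 + 1517x^2 - 1110x

With the vertex order [1, 2, 3, 4, 5, 6], the degrees are [2, 3, 5, 4, 4, 4], giving D = diag(2, 3, 5, 4, 4, 4) and L = D - A. L has integer entries, so p(x) = det(xI - L) has integer coefficients. Expanding the determinant yields x^6 - 22x^5 + 188x^4 - 774x^3 + 1517x^2 - 1110x. Since p(0) = det(-L) = 0, x divides p(x). By the matrix-tree theorem the graph has (1/6) * product of the nonzero eigenvalues = 185 spanning trees.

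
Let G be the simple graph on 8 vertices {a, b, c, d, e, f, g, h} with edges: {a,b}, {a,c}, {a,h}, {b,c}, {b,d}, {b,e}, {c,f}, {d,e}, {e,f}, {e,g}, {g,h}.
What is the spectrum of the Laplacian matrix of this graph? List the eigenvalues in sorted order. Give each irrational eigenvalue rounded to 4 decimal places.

Each diagonal entry of L is the vertex degree and each off-diagonal entry is -1 where an edge is present, 0 otherwise; in the order [a, b, c, d, e, f, g, h] the diagonal is [3, 4, 3, 2, 4, 2, 2, 2]. The multiplicity of 0 as a Laplacian eigenvalue equals the number of connected components.

[0, 1.0206, 1.5210, 1.8160, 3.0520, 4.2231, 4.7056, 5.6618]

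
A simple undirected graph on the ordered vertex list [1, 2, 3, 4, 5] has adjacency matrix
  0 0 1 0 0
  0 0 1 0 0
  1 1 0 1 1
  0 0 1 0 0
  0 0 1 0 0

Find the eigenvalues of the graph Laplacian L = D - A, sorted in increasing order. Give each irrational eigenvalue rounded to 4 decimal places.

Each diagonal entry of L is the vertex degree and each off-diagonal entry is -1 where an edge is present, 0 otherwise; in the order [1, 2, 3, 4, 5] the diagonal is [1, 1, 4, 1, 1]. The multiplicity of 0 as a Laplacian eigenvalue equals the number of connected components. The single zero eigenvalue shows the graph is connected.

[0, 1, 1, 1, 5]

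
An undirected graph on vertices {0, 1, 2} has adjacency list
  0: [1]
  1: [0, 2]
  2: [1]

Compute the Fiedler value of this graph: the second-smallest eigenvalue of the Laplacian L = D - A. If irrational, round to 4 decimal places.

With the vertex order [0, 1, 2], the degrees are [1, 2, 1], giving D = diag(1, 2, 1) and L = D - A. The smallest Laplacian eigenvalue is always 0. The next one, lambda_2 = 1, measures how hard the graph is to disconnect: larger values mean better connectivity. There is one zero in the spectrum, matching the 1 component. By the matrix-tree theorem the graph has (1/3) * product of the nonzero eigenvalues = 1 spanning tree.

1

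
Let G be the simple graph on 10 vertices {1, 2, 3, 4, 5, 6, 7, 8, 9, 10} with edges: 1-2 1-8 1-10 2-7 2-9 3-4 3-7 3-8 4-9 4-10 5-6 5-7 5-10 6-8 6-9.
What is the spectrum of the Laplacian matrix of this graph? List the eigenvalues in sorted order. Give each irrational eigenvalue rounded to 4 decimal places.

[0, 2, 2, 2, 2, 2, 5, 5, 5, 5]

Reading degrees in the order [1, 2, 3, 4, 5, 6, 7, 8, 9, 10] gives [3, 3, 3, 3, 3, 3, 3, 3, 3, 3]; set D = diag(3, 3, 3, 3, 3, 3, 3, 3, 3, 3) and form L = D - A. L is symmetric positive semidefinite, so every eigenvalue is real and nonnegative. The single zero eigenvalue shows the graph is connected.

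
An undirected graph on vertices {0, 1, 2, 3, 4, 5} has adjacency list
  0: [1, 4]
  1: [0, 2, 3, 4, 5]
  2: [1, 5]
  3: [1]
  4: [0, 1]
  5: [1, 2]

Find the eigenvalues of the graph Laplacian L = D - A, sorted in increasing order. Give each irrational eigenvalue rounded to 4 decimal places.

With the vertex order [0, 1, 2, 3, 4, 5], the degrees are [2, 5, 2, 1, 2, 2], giving D = diag(2, 5, 2, 1, 2, 2) and L = D - A. Diagonalising L (or applying a numerical eigensolver to the 6x6 matrix) gives the spectrum above.

[0, 1, 1, 3, 3, 6]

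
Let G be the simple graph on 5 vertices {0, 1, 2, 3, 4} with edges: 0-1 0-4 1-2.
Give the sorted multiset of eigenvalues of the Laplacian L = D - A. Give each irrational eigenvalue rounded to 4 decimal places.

With the vertex order [0, 1, 2, 3, 4], the degrees are [2, 2, 1, 0, 1], giving D = diag(2, 2, 1, 0, 1) and L = D - A. The multiplicity of 0 as a Laplacian eigenvalue equals the number of connected components. The 2 zero eigenvalues correspond to the 2 connected components. The largest eigenvalue, 3.4142, is at most the vertex count 5. There are 2 zeros in the spectrum, matching the 2 components.

[0, 0, 0.5858, 2, 3.4142]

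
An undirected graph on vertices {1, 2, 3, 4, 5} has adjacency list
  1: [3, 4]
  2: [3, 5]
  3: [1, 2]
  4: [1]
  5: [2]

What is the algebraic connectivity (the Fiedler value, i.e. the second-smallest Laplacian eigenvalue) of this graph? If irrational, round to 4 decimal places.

Each diagonal entry of L is the vertex degree and each off-diagonal entry is -1 where an edge is present, 0 otherwise; in the order [1, 2, 3, 4, 5] the diagonal is [2, 2, 2, 1, 1]. The sorted Laplacian eigenvalues are [0, 0.3820, 1.3820, 2.6180, 3.6180]; the algebraic connectivity is the second entry, 0.3820. The eigenvalues sum to 8, which equals trace(L) = 2|E|.

0.3820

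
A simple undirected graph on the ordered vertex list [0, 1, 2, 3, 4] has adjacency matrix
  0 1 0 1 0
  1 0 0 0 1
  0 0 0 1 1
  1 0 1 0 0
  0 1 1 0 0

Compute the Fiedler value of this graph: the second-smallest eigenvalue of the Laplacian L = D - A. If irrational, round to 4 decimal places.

1.3820

Each diagonal entry of L is the vertex degree and each off-diagonal entry is -1 where an edge is present, 0 otherwise; in the order [0, 1, 2, 3, 4] the diagonal is [2, 2, 2, 2, 2]. The sorted Laplacian eigenvalues are [0, 1.3820, 1.3820, 3.6180, 3.6180]; the algebraic connectivity is the second entry, 1.3820. There is one zero in the spectrum, matching the 1 component. By the matrix-tree theorem the graph has (1/5) * product of the nonzero eigenvalues = 5 spanning trees.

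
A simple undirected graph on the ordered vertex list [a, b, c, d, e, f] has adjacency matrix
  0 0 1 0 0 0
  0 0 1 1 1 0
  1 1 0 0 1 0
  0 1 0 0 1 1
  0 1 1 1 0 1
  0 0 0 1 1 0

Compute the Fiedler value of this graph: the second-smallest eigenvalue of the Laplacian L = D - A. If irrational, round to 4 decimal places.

0.7312

With the vertex order [a, b, c, d, e, f], the degrees are [1, 3, 3, 3, 4, 2], giving D = diag(1, 3, 3, 3, 4, 2) and L = D - A. The sorted Laplacian eigenvalues are [0, 0.7312, 2.1353, 3.4659, 4.5494, 5.1183]; the algebraic connectivity is the second entry, 0.7312. The eigenvalues sum to 16, which equals trace(L) = 2|E|. The largest eigenvalue, 5.1183, is at most the vertex count 6.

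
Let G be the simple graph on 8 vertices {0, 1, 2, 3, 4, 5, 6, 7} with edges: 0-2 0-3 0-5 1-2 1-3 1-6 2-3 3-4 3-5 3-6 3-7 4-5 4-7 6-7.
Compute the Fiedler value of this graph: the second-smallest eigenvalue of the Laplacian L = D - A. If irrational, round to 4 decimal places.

1.7530

Reading degrees in the order [0, 1, 2, 3, 4, 5, 6, 7] gives [3, 3, 3, 7, 3, 3, 3, 3]; set D = diag(3, 3, 3, 7, 3, 3, 3, 3) and form L = D - A. Computing the eigenvalues of L and sorting gives [0, 1.7530, 1.7530, 3.4450, 3.4450, 4.8019, 4.8019, 8]. The Fiedler value lambda_2 = 1.7530 is strictly positive, so the graph is connected. By the matrix-tree theorem the graph has (1/8) * product of the nonzero eigenvalues = 841 spanning trees. There is one zero in the spectrum, matching the 1 component.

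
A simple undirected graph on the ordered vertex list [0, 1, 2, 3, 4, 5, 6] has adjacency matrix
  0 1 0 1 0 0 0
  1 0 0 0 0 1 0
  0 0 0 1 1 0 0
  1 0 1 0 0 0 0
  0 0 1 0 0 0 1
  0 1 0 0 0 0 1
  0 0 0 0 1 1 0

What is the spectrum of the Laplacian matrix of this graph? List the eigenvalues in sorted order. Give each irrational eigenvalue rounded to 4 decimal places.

With the vertex order [0, 1, 2, 3, 4, 5, 6], the degrees are [2, 2, 2, 2, 2, 2, 2], giving D = diag(2, 2, 2, 2, 2, 2, 2) and L = D - A. The multiplicity of 0 as a Laplacian eigenvalue equals the number of connected components. The single zero eigenvalue shows the graph is connected. The eigenvalues sum to 14, which equals trace(L) = 2|E|.

[0, 0.7530, 0.7530, 2.4450, 2.4450, 3.8019, 3.8019]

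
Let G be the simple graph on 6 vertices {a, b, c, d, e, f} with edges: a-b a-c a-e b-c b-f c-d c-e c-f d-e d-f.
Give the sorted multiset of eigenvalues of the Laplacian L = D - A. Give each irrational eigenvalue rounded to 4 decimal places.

With the vertex order [a, b, c, d, e, f], the degrees are [3, 3, 5, 3, 3, 3], giving D = diag(3, 3, 5, 3, 3, 3) and L = D - A. Diagonalising L (or applying a numerical eigensolver to the 6x6 matrix) gives the spectrum above. The single zero eigenvalue shows the graph is connected. The eigenvalues sum to 20, which equals trace(L) = 2|E|.

[0, 2.3820, 2.3820, 4.6180, 4.6180, 6]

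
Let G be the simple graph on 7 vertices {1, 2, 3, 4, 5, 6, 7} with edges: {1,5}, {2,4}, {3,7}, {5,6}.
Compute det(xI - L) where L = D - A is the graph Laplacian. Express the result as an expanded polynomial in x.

x^7 - 8x^6 + 23x^5 - 28x^4 + 12x^3

With the vertex order [1, 2, 3, 4, 5, 6, 7], the degrees are [1, 1, 1, 1, 2, 1, 1], giving D = diag(1, 1, 1, 1, 2, 1, 1) and L = D - A. The eigenvalues of L are [0, 0, 0, 1, 2, 2, 3]; the characteristic polynomial is the product of (x - lambda_i), which multiplies out to x^7 - 8x^6 + 23x^5 - 28x^4 + 12x^3. Since p(0) = det(-L) = 0, x divides p(x).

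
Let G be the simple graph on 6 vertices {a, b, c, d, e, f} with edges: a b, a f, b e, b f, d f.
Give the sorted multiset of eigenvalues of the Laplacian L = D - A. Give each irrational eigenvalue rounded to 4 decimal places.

Reading degrees in the order [a, b, c, d, e, f] gives [2, 3, 0, 1, 1, 3]; set D = diag(2, 3, 0, 1, 1, 3) and form L = D - A. Since every row of L sums to 0, the all-ones vector is in the kernel and 0 is an eigenvalue. The 2 zero eigenvalues correspond to the 2 connected components. The eigenvalues sum to 10, which equals trace(L) = 2|E|. The largest eigenvalue, 4.3028, is at most the vertex count 6.

[0, 0, 0.6972, 1.3820, 3.6180, 4.3028]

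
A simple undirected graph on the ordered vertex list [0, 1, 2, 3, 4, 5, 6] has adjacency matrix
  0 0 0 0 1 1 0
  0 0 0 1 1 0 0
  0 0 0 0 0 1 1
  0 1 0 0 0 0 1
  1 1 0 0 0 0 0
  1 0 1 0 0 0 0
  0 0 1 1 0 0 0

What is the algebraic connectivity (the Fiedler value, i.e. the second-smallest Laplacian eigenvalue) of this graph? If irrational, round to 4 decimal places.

0.7530

Reading degrees in the order [0, 1, 2, 3, 4, 5, 6] gives [2, 2, 2, 2, 2, 2, 2]; set D = diag(2, 2, 2, 2, 2, 2, 2) and form L = D - A. Computing the eigenvalues of L and sorting gives [0, 0.7530, 0.7530, 2.4450, 2.4450, 3.8019, 3.8019]. The Fiedler value lambda_2 = 0.7530 is strictly positive, so the graph is connected. The largest eigenvalue, 3.8019, is at most the vertex count 7.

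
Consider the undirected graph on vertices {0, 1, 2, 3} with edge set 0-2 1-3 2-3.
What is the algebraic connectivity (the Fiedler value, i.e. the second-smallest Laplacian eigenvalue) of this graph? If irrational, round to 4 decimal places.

Each diagonal entry of L is the vertex degree and each off-diagonal entry is -1 where an edge is present, 0 otherwise; in the order [0, 1, 2, 3] the diagonal is [1, 1, 2, 2]. Computing the eigenvalues of L and sorting gives [0, 0.5858, 2, 3.4142]. The Fiedler value lambda_2 = 0.5858 is strictly positive, so the graph is connected. The eigenvalues sum to 6, which equals trace(L) = 2|E|.

0.5858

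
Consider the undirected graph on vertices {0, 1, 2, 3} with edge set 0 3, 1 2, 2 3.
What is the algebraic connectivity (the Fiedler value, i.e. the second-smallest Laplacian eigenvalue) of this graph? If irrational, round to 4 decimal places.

With the vertex order [0, 1, 2, 3], the degrees are [1, 1, 2, 2], giving D = diag(1, 1, 2, 2) and L = D - A. Computing the eigenvalues of L and sorting gives [0, 0.5858, 2, 3.4142]. The Fiedler value lambda_2 = 0.5858 is strictly positive, so the graph is connected.

0.5858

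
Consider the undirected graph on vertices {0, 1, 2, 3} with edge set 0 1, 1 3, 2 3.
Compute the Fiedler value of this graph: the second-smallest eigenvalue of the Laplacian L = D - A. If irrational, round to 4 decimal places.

With the vertex order [0, 1, 2, 3], the degrees are [1, 2, 1, 2], giving D = diag(1, 2, 1, 2) and L = D - A. The smallest Laplacian eigenvalue is always 0. The next one, lambda_2 = 0.5858, measures how hard the graph is to disconnect: larger values mean better connectivity. The eigenvalues sum to 6, which equals trace(L) = 2|E|.

0.5858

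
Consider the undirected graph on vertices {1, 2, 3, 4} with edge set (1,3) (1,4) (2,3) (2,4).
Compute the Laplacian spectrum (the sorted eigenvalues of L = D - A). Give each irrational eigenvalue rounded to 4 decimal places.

Each diagonal entry of L is the vertex degree and each off-diagonal entry is -1 where an edge is present, 0 otherwise; in the order [1, 2, 3, 4] the diagonal is [2, 2, 2, 2]. L is symmetric positive semidefinite, so every eigenvalue is real and nonnegative. By the matrix-tree theorem the graph has (1/4) * product of the nonzero eigenvalues = 4 spanning trees.

[0, 2, 2, 4]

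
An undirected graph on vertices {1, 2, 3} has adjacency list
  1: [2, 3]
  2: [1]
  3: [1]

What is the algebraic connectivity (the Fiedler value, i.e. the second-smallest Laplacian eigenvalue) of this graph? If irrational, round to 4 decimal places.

Reading degrees in the order [1, 2, 3] gives [2, 1, 1]; set D = diag(2, 1, 1) and form L = D - A. The smallest Laplacian eigenvalue is always 0. The next one, lambda_2 = 1, measures how hard the graph is to disconnect: larger values mean better connectivity. By the matrix-tree theorem the graph has (1/3) * product of the nonzero eigenvalues = 1 spanning tree.

1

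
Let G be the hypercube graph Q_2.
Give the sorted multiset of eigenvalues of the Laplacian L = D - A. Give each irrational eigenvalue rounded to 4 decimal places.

The graph has 4 vertices and degree multiset [2, 2, 2, 2]; D is the diagonal matrix of degrees and L = D - A. Since every row of L sums to 0, the all-ones vector is in the kernel and 0 is an eigenvalue. There is one zero in the spectrum, matching the 1 component. The largest eigenvalue, 4, is at most the vertex count 4.

[0, 2, 2, 4]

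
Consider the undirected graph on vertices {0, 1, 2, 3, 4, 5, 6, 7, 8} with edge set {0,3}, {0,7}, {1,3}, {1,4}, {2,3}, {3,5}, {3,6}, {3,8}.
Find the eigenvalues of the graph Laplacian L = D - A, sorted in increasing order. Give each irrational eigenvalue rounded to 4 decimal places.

Reading degrees in the order [0, 1, 2, 3, 4, 5, 6, 7, 8] gives [2, 2, 1, 6, 1, 1, 1, 1, 1]; set D = diag(2, 2, 1, 6, 1, 1, 1, 1, 1) and form L = D - A. Diagonalising L (or applying a numerical eigensolver to the 9x9 matrix) gives the spectrum above. The single zero eigenvalue shows the graph is connected. The eigenvalues sum to 16, which equals trace(L) = 2|E|.

[0, 0.3820, 0.5300, 1, 1, 1, 2.4027, 2.6180, 7.0672]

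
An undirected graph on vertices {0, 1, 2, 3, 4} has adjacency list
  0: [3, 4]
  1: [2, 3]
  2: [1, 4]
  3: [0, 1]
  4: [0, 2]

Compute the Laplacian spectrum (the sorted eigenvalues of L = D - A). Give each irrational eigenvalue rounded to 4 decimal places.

[0, 1.3820, 1.3820, 3.6180, 3.6180]

With the vertex order [0, 1, 2, 3, 4], the degrees are [2, 2, 2, 2, 2], giving D = diag(2, 2, 2, 2, 2) and L = D - A. L is symmetric positive semidefinite, so every eigenvalue is real and nonnegative.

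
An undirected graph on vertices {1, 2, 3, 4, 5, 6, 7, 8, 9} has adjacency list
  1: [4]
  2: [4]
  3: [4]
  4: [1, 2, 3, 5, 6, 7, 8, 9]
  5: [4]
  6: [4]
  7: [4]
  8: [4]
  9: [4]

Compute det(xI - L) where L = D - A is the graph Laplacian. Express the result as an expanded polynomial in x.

With the vertex order [1, 2, 3, 4, 5, 6, 7, 8, 9], the degrees are [1, 1, 1, 8, 1, 1, 1, 1, 1], giving D = diag(1, 1, 1, 8, 1, 1, 1, 1, 1) and L = D - A. L has integer entries, so p(x) = det(xI - L) has integer coefficients. Expanding the determinant yields x^9 - 16x^8 + 84x^7 - 224x^6 + 350x^5 - 336x^4 + 196x^3 - 64x^2 + 9x. The constant term is 0 because L is singular (the all-ones vector lies in its kernel). The eigenvalues sum to 16, which equals trace(L) = 2|E|. The largest eigenvalue, 9, is at most the vertex count 9.

x^9 - 16x^8 + 84x^7 - 224x^6 + 350x^5 - 336x^4 + 196x^3 - 64x^2 + 9x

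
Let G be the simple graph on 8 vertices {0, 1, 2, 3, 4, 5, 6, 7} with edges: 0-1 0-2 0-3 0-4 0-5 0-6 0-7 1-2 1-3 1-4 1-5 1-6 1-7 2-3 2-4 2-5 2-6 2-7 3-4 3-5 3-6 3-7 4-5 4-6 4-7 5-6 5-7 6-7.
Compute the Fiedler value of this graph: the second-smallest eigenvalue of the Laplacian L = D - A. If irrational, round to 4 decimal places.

With the vertex order [0, 1, 2, 3, 4, 5, 6, 7], the degrees are [7, 7, 7, 7, 7, 7, 7, 7], giving D = diag(7, 7, 7, 7, 7, 7, 7, 7) and L = D - A. The smallest Laplacian eigenvalue is always 0. The next one, lambda_2 = 8, measures how hard the graph is to disconnect: larger values mean better connectivity. The largest eigenvalue, 8, is at most the vertex count 8. The eigenvalues sum to 56, which equals trace(L) = 2|E|.

8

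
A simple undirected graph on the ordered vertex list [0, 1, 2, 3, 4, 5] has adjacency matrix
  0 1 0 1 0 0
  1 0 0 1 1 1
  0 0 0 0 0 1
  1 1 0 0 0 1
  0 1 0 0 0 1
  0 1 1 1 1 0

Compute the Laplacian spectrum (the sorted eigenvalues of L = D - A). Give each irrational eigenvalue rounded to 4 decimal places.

Each diagonal entry of L is the vertex degree and each off-diagonal entry is -1 where an edge is present, 0 otherwise; in the order [0, 1, 2, 3, 4, 5] the diagonal is [2, 4, 1, 3, 2, 4]. Diagonalising L (or applying a numerical eigensolver to the 6x6 matrix) gives the spectrum above. By the matrix-tree theorem the graph has (1/6) * product of the nonzero eigenvalues = 21 spanning trees.

[0, 0.8851, 1.6972, 3.2541, 4.8608, 5.3028]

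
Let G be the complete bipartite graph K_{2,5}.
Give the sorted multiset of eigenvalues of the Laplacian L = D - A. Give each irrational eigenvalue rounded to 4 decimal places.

The graph has 7 vertices and degree multiset [5, 5, 2, 2, 2, 2, 2]; D is the diagonal matrix of degrees and L = D - A. Diagonalising L (or applying a numerical eigensolver to the 7x7 matrix) gives the spectrum above.

[0, 2, 2, 2, 2, 5, 7]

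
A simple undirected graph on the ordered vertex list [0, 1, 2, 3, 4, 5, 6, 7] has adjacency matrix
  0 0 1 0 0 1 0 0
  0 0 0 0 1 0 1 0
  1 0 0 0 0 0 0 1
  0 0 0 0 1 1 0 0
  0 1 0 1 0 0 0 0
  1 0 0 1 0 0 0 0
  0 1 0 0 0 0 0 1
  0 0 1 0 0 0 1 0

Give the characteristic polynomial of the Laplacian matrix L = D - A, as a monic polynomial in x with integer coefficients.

Reading degrees in the order [0, 1, 2, 3, 4, 5, 6, 7] gives [2, 2, 2, 2, 2, 2, 2, 2]; set D = diag(2, 2, 2, 2, 2, 2, 2, 2) and form L = D - A. L has integer entries, so p(x) = det(xI - L) has integer coefficients. Expanding the determinant yields x^8 - 16x^7 + 104x^6 - 352x^5 + 660x^4 - 672x^3 + 336x^2 - 64x. The constant term is 0 because L is singular (the all-ones vector lies in its kernel). By the matrix-tree theorem the graph has (1/8) * product of the nonzero eigenvalues = 8 spanning trees.

x^8 - 16x^7 + 104x^6 - 352x^5 + 660x^4 - 672x^3 + 336x^2 - 64x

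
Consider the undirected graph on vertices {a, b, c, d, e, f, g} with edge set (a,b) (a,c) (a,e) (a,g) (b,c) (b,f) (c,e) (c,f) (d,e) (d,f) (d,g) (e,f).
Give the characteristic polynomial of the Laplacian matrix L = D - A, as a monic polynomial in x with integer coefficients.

Each diagonal entry of L is the vertex degree and each off-diagonal entry is -1 where an edge is present, 0 otherwise; in the order [a, b, c, d, e, f, g] the diagonal is [4, 3, 4, 3, 4, 4, 2]. L has integer entries, so p(x) = det(xI - L) has integer coefficients. Expanding the determinant yields x^7 - 24x^6 + 233x^5 - 1166x^4 + 3155x^3 - 4348x^2 + 2366x. Since p(0) = det(-L) = 0, x divides p(x). The eigenvalues sum to 24, which equals trace(L) = 2|E|. There is one zero in the spectrum, matching the 1 component.

x^7 - 24x^6 + 233x^5 - 1166x^4 + 3155x^3 - 4348x^2 + 2366x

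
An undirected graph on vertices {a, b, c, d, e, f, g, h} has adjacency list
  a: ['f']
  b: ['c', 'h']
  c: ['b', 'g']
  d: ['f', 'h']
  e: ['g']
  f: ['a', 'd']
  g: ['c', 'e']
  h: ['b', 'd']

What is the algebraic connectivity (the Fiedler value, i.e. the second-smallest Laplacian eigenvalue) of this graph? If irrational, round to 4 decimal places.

Each diagonal entry of L is the vertex degree and each off-diagonal entry is -1 where an edge is present, 0 otherwise; in the order [a, b, c, d, e, f, g, h] the diagonal is [1, 2, 2, 2, 1, 2, 2, 2]. The smallest Laplacian eigenvalue is always 0. The next one, lambda_2 = 0.1522, measures how hard the graph is to disconnect: larger values mean better connectivity. There is one zero in the spectrum, matching the 1 component. The largest eigenvalue, 3.8478, is at most the vertex count 8.

0.1522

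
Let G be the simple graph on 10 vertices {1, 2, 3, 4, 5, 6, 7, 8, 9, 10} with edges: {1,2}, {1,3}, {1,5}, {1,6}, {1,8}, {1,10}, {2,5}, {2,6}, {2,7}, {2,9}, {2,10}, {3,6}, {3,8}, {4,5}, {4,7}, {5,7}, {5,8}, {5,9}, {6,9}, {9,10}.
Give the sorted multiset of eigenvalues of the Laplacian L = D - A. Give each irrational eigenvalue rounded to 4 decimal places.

Reading degrees in the order [1, 2, 3, 4, 5, 6, 7, 8, 9, 10] gives [6, 6, 3, 2, 6, 4, 3, 3, 4, 3]; set D = diag(6, 6, 3, 2, 6, 4, 3, 3, 4, 3) and form L = D - A. Diagonalising L (or applying a numerical eigensolver to the 10x10 matrix) gives the spectrum above. The single zero eigenvalue shows the graph is connected. The eigenvalues sum to 40, which equals trace(L) = 2|E|. The largest eigenvalue, 7.7735, is at most the vertex count 10.

[0, 1.1836, 1.9408, 3.2395, 3.4067, 3.9727, 5.0885, 6.0190, 7.3757, 7.7735]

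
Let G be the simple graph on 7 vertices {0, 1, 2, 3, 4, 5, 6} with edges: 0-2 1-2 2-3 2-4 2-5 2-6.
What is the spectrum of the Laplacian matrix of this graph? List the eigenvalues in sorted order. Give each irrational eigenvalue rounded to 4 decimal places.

[0, 1, 1, 1, 1, 1, 7]

With the vertex order [0, 1, 2, 3, 4, 5, 6], the degrees are [1, 1, 6, 1, 1, 1, 1], giving D = diag(1, 1, 6, 1, 1, 1, 1) and L = D - A. Since every row of L sums to 0, the all-ones vector is in the kernel and 0 is an eigenvalue. The single zero eigenvalue shows the graph is connected.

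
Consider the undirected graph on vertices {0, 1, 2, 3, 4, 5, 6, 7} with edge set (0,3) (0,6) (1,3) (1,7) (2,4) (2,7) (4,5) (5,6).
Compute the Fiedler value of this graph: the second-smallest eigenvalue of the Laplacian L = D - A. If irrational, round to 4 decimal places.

0.5858

With the vertex order [0, 1, 2, 3, 4, 5, 6, 7], the degrees are [2, 2, 2, 2, 2, 2, 2, 2], giving D = diag(2, 2, 2, 2, 2, 2, 2, 2) and L = D - A. Computing the eigenvalues of L and sorting gives [0, 0.5858, 0.5858, 2, 2, 3.4142, 3.4142, 4]. The Fiedler value lambda_2 = 0.5858 is strictly positive, so the graph is connected. The eigenvalues sum to 16, which equals trace(L) = 2|E|.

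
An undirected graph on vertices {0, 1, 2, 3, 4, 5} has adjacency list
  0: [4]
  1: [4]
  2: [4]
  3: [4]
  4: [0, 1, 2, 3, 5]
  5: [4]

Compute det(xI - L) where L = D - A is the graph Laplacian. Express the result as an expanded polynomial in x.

With the vertex order [0, 1, 2, 3, 4, 5], the degrees are [1, 1, 1, 1, 5, 1], giving D = diag(1, 1, 1, 1, 5, 1) and L = D - A. L has integer entries, so p(x) = det(xI - L) has integer coefficients. Expanding the determinant yields x^6 - 10x^5 + 30x^4 - 40x^3 + 25x^2 - 6x. The coefficient of x^5 equals -trace(L) = -10, matching the sum of degrees.

x^6 - 10x^5 + 30x^4 - 40x^3 + 25x^2 - 6x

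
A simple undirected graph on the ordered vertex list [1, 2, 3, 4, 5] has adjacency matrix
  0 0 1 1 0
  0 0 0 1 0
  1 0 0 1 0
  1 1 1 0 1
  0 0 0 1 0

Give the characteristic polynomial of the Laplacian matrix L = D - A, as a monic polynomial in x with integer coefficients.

x^5 - 10x^4 + 32x^3 - 38x^2 + 15x

With the vertex order [1, 2, 3, 4, 5], the degrees are [2, 1, 2, 4, 1], giving D = diag(2, 1, 2, 4, 1) and L = D - A. Computing det(xI - L) by cofactor expansion (or equivalently via sum-over-permutations) gives x^5 - 10x^4 + 32x^3 - 38x^2 + 15x. Since p(0) = det(-L) = 0, x divides p(x). The eigenvalues sum to 10, which equals trace(L) = 2|E|. The largest eigenvalue, 5, is at most the vertex count 5.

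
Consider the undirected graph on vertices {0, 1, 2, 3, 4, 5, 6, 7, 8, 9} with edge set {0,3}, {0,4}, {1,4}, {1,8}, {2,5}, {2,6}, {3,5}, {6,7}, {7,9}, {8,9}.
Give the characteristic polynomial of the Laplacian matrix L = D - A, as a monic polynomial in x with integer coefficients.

Reading degrees in the order [0, 1, 2, 3, 4, 5, 6, 7, 8, 9] gives [2, 2, 2, 2, 2, 2, 2, 2, 2, 2]; set D = diag(2, 2, 2, 2, 2, 2, 2, 2, 2, 2) and form L = D - A. L has integer entries, so p(x) = det(xI - L) has integer coefficients. Expanding the determinant yields x^10 - 20x^9 + 170x^8 - 800x^7 + 2275x^6 - 4004x^5 + 4290x^4 - 2640x^3 + 825x^2 - 100x. The coefficient of x^9 equals -trace(L) = -20, matching the sum of degrees.

x^10 - 20x^9 + 170x^8 - 800x^7 + 2275x^6 - 4004x^5 + 4290x^4 - 2640x^3 + 825x^2 - 100x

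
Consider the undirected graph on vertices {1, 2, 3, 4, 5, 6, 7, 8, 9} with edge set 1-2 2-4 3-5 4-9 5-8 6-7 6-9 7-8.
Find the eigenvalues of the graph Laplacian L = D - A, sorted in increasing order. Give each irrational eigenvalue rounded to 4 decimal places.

Each diagonal entry of L is the vertex degree and each off-diagonal entry is -1 where an edge is present, 0 otherwise; in the order [1, 2, 3, 4, 5, 6, 7, 8, 9] the diagonal is [1, 2, 1, 2, 2, 2, 2, 2, 2]. Since every row of L sums to 0, the all-ones vector is in the kernel and 0 is an eigenvalue. The single zero eigenvalue shows the graph is connected. The eigenvalues sum to 16, which equals trace(L) = 2|E|.

[0, 0.1206, 0.4679, 1, 1.6527, 2.3473, 3, 3.5321, 3.8794]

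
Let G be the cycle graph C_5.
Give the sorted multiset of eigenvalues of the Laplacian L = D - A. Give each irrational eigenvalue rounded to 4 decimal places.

The graph has 5 vertices and degree multiset [2, 2, 2, 2, 2]; D is the diagonal matrix of degrees and L = D - A. L is symmetric positive semidefinite, so every eigenvalue is real and nonnegative.

[0, 1.3820, 1.3820, 3.6180, 3.6180]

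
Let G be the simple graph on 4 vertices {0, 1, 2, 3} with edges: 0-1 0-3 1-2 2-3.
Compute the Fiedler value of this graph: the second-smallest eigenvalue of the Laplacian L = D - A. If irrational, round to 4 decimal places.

Reading degrees in the order [0, 1, 2, 3] gives [2, 2, 2, 2]; set D = diag(2, 2, 2, 2) and form L = D - A. The smallest Laplacian eigenvalue is always 0. The next one, lambda_2 = 2, measures how hard the graph is to disconnect: larger values mean better connectivity. By the matrix-tree theorem the graph has (1/4) * product of the nonzero eigenvalues = 4 spanning trees. The largest eigenvalue, 4, is at most the vertex count 4.

2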